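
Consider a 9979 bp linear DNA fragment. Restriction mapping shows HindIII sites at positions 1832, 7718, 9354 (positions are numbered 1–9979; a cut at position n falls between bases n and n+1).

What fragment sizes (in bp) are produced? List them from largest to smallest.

5886, 1832, 1636, 625 bp

Linear molecule, 3 cuts → 4 fragments:
  1832 − 0 = 1832 bp
  7718 − 1832 = 5886 bp
  9354 − 7718 = 1636 bp
  9979 − 9354 = 625 bp
Sorted largest to smallest: 5886, 1832, 1636, 625 bp.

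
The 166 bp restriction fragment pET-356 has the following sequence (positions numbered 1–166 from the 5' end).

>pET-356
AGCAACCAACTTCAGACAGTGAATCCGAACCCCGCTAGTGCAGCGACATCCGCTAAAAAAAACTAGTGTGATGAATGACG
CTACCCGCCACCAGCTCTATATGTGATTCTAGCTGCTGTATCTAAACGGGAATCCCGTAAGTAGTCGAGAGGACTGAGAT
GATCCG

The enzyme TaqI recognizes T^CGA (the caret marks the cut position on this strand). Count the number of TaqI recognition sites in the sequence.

1

TCGA occurs starting at position 145.
TaqI cuts at 1 site.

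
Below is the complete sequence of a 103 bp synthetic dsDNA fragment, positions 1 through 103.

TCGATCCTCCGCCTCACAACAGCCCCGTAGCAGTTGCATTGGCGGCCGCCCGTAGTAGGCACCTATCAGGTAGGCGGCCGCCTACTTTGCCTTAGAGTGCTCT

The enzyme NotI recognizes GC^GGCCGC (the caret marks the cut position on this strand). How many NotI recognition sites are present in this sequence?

2

GCGGCCGC occurs starting at positions 42, 74.
NotI cuts at 2 sites.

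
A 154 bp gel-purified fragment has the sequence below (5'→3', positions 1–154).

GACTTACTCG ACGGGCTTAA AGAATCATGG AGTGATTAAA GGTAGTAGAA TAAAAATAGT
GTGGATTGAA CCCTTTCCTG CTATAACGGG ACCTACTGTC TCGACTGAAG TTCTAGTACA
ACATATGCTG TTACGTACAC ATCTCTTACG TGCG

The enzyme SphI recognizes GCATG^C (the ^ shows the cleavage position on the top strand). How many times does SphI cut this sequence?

No occurrence of GCATGC is present in the sequence.
SphI does not cut: 0 sites.

0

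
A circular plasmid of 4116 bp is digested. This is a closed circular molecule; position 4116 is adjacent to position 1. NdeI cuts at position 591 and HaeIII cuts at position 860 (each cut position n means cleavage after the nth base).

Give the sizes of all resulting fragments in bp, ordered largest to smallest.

Combined cut positions (sorted): 591, 860.
Circular molecule, 2 cuts → 2 fragments:
  860 − 591 = 269 bp
  wrap: 4116 − 860 + 591 = 3847 bp
Sorted largest to smallest: 3847, 269 bp.

3847, 269 bp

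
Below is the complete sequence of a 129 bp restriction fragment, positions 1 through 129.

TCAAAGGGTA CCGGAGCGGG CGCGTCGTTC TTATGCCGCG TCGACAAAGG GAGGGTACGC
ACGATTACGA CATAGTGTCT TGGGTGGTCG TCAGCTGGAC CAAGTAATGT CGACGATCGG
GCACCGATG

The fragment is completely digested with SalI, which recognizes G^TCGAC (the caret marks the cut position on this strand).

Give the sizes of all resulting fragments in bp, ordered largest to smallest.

SalI sites (GTCGAC) start at positions 40, 109.
SalI cuts after the first base of each site, so after positions 40, 109.
Linear molecule, 2 cuts → 3 fragments:
  1–40 → 40 bp
  41–109 → 69 bp
  110–129 → 20 bp
Sorted largest to smallest: 69, 40, 20 bp.

69, 40, 20 bp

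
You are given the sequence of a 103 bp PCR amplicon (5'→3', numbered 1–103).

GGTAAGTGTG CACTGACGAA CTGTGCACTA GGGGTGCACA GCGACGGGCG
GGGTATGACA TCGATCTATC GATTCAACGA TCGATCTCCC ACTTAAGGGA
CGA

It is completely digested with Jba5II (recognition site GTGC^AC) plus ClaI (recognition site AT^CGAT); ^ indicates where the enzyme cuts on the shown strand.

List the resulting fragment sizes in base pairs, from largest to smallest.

24, 22, 15, 12, 11, 11, 8 bp

Jba5II sites (GTGCAC) start at positions 8, 23, 34.
Jba5II cuts after base 4 of each site, so after positions 11, 26, 37.
ClaI sites (ATCGAT) start at positions 60, 68, 80.
ClaI cuts after base 2 of each site, so after positions 61, 69, 81.
Combined cut positions: 11, 26, 37, 61, 69, 81.
Linear molecule, 6 cuts → 7 fragments:
  1–11 → 11 bp
  12–26 → 15 bp
  27–37 → 11 bp
  38–61 → 24 bp
  62–69 → 8 bp
  70–81 → 12 bp
  82–103 → 22 bp
Sorted largest to smallest: 24, 22, 15, 12, 11, 11, 8 bp.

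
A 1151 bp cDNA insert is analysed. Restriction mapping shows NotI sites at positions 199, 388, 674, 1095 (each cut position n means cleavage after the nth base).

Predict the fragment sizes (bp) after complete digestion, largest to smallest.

421, 286, 199, 189, 56 bp

Linear molecule, 4 cuts → 5 fragments:
  199 − 0 = 199 bp
  388 − 199 = 189 bp
  674 − 388 = 286 bp
  1095 − 674 = 421 bp
  1151 − 1095 = 56 bp
Sorted largest to smallest: 421, 286, 199, 189, 56 bp.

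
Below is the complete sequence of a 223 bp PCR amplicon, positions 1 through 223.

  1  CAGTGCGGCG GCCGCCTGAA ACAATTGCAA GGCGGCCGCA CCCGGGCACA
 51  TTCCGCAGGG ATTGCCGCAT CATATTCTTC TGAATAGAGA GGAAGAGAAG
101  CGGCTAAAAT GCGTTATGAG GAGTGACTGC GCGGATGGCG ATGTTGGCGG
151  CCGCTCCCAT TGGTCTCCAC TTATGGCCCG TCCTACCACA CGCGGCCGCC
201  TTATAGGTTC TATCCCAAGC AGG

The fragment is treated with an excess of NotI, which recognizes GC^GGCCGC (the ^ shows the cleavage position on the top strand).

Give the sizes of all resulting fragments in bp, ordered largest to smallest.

115, 45, 30, 24, 9 bp

NotI sites (GCGGCCGC) start at positions 8, 32, 147, 192.
NotI cuts after base 2 of each site, so after positions 9, 33, 148, 193.
Linear molecule, 4 cuts → 5 fragments:
  1–9 → 9 bp
  10–33 → 24 bp
  34–148 → 115 bp
  149–193 → 45 bp
  194–223 → 30 bp
Sorted largest to smallest: 115, 45, 30, 24, 9 bp.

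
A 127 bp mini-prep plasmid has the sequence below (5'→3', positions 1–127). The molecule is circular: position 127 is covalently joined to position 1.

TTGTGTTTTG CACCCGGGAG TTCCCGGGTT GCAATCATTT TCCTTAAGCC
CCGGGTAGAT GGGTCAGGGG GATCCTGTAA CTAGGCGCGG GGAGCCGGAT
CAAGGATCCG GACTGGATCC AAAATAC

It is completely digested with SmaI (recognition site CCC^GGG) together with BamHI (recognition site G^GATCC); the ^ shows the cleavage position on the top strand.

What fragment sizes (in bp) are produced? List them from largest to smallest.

34, 27, 27, 18, 11, 10 bp

SmaI sites (CCCGGG) start at positions 13, 23, 50.
SmaI cuts after base 3 of each site, so after positions 15, 25, 52.
BamHI sites (GGATCC) start at positions 70, 104, 115.
BamHI cuts after the first base of each site, so after positions 70, 104, 115.
Combined cut positions: 15, 25, 52, 70, 104, 115.
Circular molecule, 6 cuts → 6 fragments:
  16–25 → 10 bp
  26–52 → 27 bp
  53–70 → 18 bp
  71–104 → 34 bp
  105–115 → 11 bp
  116–127 then 1–15 → 12 + 15 = 27 bp
Sorted largest to smallest: 34, 27, 27, 18, 11, 10 bp.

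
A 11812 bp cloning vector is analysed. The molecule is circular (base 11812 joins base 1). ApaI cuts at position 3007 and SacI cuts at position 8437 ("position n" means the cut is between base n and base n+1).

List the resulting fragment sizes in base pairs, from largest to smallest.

Combined cut positions (sorted): 3007, 8437.
Circular molecule, 2 cuts → 2 fragments:
  8437 − 3007 = 5430 bp
  wrap: 11812 − 8437 + 3007 = 6382 bp
Sorted largest to smallest: 6382, 5430 bp.

6382, 5430 bp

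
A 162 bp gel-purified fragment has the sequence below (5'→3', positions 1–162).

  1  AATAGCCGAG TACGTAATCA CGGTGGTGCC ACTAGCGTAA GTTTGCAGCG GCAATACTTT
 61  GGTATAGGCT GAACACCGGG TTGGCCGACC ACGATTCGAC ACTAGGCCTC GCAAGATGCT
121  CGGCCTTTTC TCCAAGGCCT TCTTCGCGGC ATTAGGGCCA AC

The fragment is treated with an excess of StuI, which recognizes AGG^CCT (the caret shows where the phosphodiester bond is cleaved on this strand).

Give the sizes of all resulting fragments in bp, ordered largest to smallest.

StuI sites (AGGCCT) start at positions 104, 135.
StuI cuts after base 3 of each site, so after positions 106, 137.
Linear molecule, 2 cuts → 3 fragments:
  1–106 → 106 bp
  107–137 → 31 bp
  138–162 → 25 bp
Sorted largest to smallest: 106, 31, 25 bp.

106, 31, 25 bp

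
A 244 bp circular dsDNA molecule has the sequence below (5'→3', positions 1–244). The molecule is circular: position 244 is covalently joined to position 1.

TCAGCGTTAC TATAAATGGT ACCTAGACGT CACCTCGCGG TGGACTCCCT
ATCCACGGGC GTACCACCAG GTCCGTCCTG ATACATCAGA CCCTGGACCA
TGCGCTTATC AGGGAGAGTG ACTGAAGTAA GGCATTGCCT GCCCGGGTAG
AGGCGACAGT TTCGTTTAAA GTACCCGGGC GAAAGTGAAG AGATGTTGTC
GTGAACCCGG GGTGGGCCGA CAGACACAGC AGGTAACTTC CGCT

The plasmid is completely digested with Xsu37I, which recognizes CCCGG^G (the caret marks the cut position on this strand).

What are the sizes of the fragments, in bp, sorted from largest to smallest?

Xsu37I sites (CCCGGG) start at positions 142, 174, 206.
Xsu37I cuts after base 5 of each site (before the last base), so after positions 146, 178, 210.
Circular molecule, 3 cuts → 3 fragments:
  147–178 → 32 bp
  179–210 → 32 bp
  211–244 then 1–146 → 34 + 146 = 180 bp
Sorted largest to smallest: 180, 32, 32 bp.

180, 32, 32 bp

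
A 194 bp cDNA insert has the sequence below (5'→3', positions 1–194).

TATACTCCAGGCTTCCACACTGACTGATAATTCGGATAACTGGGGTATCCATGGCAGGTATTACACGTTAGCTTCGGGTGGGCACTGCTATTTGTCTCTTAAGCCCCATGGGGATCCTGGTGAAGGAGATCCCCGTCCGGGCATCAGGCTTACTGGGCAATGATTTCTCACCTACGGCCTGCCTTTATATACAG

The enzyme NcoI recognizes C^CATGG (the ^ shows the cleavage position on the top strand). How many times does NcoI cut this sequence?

2

CCATGG occurs starting at positions 49, 106.
NcoI cuts at 2 sites.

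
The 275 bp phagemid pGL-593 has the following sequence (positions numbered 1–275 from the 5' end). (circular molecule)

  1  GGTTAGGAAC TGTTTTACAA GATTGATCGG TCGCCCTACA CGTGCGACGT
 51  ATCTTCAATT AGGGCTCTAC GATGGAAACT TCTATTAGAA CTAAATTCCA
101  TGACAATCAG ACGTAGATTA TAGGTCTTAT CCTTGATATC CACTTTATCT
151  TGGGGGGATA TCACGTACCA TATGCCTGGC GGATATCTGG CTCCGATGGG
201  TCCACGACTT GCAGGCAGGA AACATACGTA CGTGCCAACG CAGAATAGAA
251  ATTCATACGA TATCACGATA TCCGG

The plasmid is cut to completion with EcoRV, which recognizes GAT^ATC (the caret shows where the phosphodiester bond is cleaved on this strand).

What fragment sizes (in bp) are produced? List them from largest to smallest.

EcoRV sites (GATATC) start at positions 135, 157, 182, 259, 267.
EcoRV cuts after base 3 of each site, so after positions 137, 159, 184, 261, 269.
Circular molecule, 5 cuts → 5 fragments:
  138–159 → 22 bp
  160–184 → 25 bp
  185–261 → 77 bp
  262–269 → 8 bp
  270–275 then 1–137 → 6 + 137 = 143 bp
Sorted largest to smallest: 143, 77, 25, 22, 8 bp.

143, 77, 25, 22, 8 bp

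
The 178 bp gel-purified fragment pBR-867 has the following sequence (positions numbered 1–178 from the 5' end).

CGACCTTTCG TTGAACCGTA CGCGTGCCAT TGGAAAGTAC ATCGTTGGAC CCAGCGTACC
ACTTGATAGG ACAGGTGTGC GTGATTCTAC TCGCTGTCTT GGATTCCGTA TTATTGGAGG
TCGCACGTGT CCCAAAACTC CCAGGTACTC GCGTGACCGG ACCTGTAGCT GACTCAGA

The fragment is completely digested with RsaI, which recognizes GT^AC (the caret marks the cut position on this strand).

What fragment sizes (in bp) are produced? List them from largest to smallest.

RsaI sites (GTAC) start at positions 18, 37, 56, 145.
RsaI cuts after base 2 of each site, so after positions 19, 38, 57, 146.
Linear molecule, 4 cuts → 5 fragments:
  1–19 → 19 bp
  20–38 → 19 bp
  39–57 → 19 bp
  58–146 → 89 bp
  147–178 → 32 bp
Sorted largest to smallest: 89, 32, 19, 19, 19 bp.

89, 32, 19, 19, 19 bp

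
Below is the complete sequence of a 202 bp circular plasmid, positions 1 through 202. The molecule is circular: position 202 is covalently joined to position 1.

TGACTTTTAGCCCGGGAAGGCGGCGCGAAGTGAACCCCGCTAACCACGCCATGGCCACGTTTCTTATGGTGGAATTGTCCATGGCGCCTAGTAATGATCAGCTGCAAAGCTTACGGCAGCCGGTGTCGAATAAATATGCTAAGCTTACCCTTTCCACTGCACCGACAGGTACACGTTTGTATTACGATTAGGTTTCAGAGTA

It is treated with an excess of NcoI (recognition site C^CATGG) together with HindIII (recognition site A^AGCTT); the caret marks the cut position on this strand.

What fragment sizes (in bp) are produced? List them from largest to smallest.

NcoI sites (CCATGG) start at positions 49, 79.
NcoI cuts after the first base of each site, so after positions 49, 79.
HindIII sites (AAGCTT) start at positions 107, 141.
HindIII cuts after the first base of each site, so after positions 107, 141.
Combined cut positions: 49, 79, 107, 141.
Circular molecule, 4 cuts → 4 fragments:
  50–79 → 30 bp
  80–107 → 28 bp
  108–141 → 34 bp
  142–202 then 1–49 → 61 + 49 = 110 bp
Sorted largest to smallest: 110, 34, 30, 28 bp.

110, 34, 30, 28 bp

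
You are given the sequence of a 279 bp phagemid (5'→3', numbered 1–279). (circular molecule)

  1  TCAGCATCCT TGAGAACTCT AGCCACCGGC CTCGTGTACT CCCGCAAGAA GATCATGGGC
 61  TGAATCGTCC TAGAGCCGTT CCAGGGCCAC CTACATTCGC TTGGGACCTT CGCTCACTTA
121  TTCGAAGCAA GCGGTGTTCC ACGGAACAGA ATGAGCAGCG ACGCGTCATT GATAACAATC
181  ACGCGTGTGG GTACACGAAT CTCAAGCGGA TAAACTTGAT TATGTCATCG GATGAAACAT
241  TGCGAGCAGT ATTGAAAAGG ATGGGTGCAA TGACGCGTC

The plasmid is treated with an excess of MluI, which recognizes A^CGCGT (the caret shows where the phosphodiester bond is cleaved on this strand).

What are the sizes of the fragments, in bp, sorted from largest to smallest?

167, 92, 20 bp

MluI sites (ACGCGT) start at positions 161, 181, 273.
MluI cuts after the first base of each site, so after positions 161, 181, 273.
Circular molecule, 3 cuts → 3 fragments:
  162–181 → 20 bp
  182–273 → 92 bp
  274–279 then 1–161 → 6 + 161 = 167 bp
Sorted largest to smallest: 167, 92, 20 bp.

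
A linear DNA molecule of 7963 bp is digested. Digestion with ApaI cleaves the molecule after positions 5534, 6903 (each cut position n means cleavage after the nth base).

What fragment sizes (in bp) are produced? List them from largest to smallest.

Linear molecule, 2 cuts → 3 fragments:
  5534 − 0 = 5534 bp
  6903 − 5534 = 1369 bp
  7963 − 6903 = 1060 bp
Sorted largest to smallest: 5534, 1369, 1060 bp.

5534, 1369, 1060 bp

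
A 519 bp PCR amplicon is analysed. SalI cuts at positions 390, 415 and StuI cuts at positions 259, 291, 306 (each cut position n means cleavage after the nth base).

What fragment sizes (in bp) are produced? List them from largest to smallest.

Combined cut positions (sorted): 259, 291, 306, 390, 415.
Linear molecule, 5 cuts → 6 fragments:
  259 − 0 = 259 bp
  291 − 259 = 32 bp
  306 − 291 = 15 bp
  390 − 306 = 84 bp
  415 − 390 = 25 bp
  519 − 415 = 104 bp
Sorted largest to smallest: 259, 104, 84, 32, 25, 15 bp.

259, 104, 84, 32, 25, 15 bp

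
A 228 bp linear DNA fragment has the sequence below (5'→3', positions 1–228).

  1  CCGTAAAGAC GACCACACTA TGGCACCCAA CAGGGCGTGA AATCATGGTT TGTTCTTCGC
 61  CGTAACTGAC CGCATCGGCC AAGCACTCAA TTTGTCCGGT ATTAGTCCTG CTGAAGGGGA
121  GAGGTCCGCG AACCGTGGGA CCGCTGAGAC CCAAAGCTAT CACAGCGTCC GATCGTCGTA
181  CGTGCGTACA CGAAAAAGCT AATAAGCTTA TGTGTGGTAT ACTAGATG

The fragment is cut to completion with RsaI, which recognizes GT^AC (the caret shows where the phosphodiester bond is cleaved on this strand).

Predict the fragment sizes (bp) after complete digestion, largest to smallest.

179, 41, 8 bp

RsaI sites (GTAC) start at positions 178, 186.
RsaI cuts after base 2 of each site, so after positions 179, 187.
Linear molecule, 2 cuts → 3 fragments:
  1–179 → 179 bp
  180–187 → 8 bp
  188–228 → 41 bp
Sorted largest to smallest: 179, 41, 8 bp.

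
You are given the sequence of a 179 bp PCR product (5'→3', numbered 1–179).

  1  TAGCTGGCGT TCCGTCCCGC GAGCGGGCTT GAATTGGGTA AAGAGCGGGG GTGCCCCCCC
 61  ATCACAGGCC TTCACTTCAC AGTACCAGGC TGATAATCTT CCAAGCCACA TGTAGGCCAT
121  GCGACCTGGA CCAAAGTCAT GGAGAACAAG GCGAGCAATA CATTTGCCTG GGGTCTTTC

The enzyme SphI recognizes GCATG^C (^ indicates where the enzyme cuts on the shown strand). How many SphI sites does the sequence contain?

No occurrence of GCATGC is present in the sequence.
SphI does not cut: 0 sites.

0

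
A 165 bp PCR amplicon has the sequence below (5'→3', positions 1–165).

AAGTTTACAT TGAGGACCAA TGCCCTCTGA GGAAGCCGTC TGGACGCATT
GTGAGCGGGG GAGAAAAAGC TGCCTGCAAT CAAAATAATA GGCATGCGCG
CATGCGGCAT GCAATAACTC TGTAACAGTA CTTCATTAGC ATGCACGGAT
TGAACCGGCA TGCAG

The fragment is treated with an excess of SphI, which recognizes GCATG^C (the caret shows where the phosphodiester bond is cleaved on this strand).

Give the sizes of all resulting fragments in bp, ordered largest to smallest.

96, 32, 19, 8, 7, 3 bp

SphI sites (GCATGC) start at positions 92, 100, 107, 139, 158.
SphI cuts after base 5 of each site (before the last base), so after positions 96, 104, 111, 143, 162.
Linear molecule, 5 cuts → 6 fragments:
  1–96 → 96 bp
  97–104 → 8 bp
  105–111 → 7 bp
  112–143 → 32 bp
  144–162 → 19 bp
  163–165 → 3 bp
Sorted largest to smallest: 96, 32, 19, 8, 7, 3 bp.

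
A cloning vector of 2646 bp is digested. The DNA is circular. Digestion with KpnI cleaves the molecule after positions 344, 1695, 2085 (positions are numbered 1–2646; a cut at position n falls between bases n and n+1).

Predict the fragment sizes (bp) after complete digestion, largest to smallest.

Circular molecule, 3 cuts → 3 fragments:
  1695 − 344 = 1351 bp
  2085 − 1695 = 390 bp
  wrap: 2646 − 2085 + 344 = 905 bp
Sorted largest to smallest: 1351, 905, 390 bp.

1351, 905, 390 bp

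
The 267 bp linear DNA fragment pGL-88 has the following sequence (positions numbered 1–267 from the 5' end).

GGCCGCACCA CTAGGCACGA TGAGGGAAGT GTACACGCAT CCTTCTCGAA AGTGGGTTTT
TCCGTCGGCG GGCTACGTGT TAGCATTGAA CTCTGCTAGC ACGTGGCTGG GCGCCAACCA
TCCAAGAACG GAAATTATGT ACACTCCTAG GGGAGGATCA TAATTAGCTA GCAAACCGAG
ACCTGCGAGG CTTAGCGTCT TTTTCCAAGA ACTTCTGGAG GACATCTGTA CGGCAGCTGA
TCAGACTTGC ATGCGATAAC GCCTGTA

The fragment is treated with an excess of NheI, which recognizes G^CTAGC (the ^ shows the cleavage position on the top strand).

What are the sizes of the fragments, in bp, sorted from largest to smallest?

100, 95, 72 bp

NheI sites (GCTAGC) start at positions 95, 167.
NheI cuts after the first base of each site, so after positions 95, 167.
Linear molecule, 2 cuts → 3 fragments:
  1–95 → 95 bp
  96–167 → 72 bp
  168–267 → 100 bp
Sorted largest to smallest: 100, 95, 72 bp.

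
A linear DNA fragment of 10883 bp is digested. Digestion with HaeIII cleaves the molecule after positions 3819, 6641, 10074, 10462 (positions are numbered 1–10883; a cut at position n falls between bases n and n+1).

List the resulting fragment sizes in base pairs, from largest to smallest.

3819, 3433, 2822, 421, 388 bp

Linear molecule, 4 cuts → 5 fragments:
  3819 − 0 = 3819 bp
  6641 − 3819 = 2822 bp
  10074 − 6641 = 3433 bp
  10462 − 10074 = 388 bp
  10883 − 10462 = 421 bp
Sorted largest to smallest: 3819, 3433, 2822, 421, 388 bp.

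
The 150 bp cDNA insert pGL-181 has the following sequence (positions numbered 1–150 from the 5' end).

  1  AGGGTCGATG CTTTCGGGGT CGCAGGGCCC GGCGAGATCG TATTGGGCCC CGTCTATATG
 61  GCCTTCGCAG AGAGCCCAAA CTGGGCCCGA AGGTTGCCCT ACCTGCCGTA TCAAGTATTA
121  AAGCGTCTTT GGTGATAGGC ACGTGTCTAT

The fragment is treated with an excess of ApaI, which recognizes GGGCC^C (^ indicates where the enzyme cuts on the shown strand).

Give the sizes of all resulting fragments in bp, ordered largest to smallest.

ApaI sites (GGGCCC) start at positions 25, 45, 83.
ApaI cuts after base 5 of each site (before the last base), so after positions 29, 49, 87.
Linear molecule, 3 cuts → 4 fragments:
  1–29 → 29 bp
  30–49 → 20 bp
  50–87 → 38 bp
  88–150 → 63 bp
Sorted largest to smallest: 63, 38, 29, 20 bp.

63, 38, 29, 20 bp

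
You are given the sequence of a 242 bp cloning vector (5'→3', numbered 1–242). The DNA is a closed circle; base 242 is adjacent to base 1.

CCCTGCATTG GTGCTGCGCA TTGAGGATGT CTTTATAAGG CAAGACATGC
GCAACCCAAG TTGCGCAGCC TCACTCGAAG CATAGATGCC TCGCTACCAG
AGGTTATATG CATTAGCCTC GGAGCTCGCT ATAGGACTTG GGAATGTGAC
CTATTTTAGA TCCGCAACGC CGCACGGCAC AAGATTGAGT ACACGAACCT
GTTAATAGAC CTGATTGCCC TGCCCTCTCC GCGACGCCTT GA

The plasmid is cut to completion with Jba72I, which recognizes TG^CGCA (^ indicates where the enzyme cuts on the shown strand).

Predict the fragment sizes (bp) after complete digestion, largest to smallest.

Jba72I sites (TGCGCA) start at positions 15, 48, 62.
Jba72I cuts after base 2 of each site, so after positions 16, 49, 63.
Circular molecule, 3 cuts → 3 fragments:
  17–49 → 33 bp
  50–63 → 14 bp
  64–242 then 1–16 → 179 + 16 = 195 bp
Sorted largest to smallest: 195, 33, 14 bp.

195, 33, 14 bp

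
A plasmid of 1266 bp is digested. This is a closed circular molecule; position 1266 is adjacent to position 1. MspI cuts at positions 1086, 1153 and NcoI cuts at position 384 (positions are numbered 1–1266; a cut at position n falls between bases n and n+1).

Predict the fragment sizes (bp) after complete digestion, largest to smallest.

Combined cut positions (sorted): 384, 1086, 1153.
Circular molecule, 3 cuts → 3 fragments:
  1086 − 384 = 702 bp
  1153 − 1086 = 67 bp
  wrap: 1266 − 1153 + 384 = 497 bp
Sorted largest to smallest: 702, 497, 67 bp.

702, 497, 67 bp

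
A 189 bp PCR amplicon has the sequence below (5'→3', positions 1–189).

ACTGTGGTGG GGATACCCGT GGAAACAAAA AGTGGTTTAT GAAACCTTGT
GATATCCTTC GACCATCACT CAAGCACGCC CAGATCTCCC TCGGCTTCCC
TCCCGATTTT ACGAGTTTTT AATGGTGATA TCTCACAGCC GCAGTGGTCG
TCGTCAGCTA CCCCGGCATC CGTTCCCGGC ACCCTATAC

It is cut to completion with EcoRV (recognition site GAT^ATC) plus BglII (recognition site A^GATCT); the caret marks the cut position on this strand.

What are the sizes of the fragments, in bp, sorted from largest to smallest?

EcoRV sites (GATATC) start at positions 51, 127.
EcoRV cuts after base 3 of each site, so after positions 53, 129.
The BglII site (AGATCT) starts at position 82.
BglII cuts after the first base of each site, so after position 82.
Combined cut positions: 53, 82, 129.
Linear molecule, 3 cuts → 4 fragments:
  1–53 → 53 bp
  54–82 → 29 bp
  83–129 → 47 bp
  130–189 → 60 bp
Sorted largest to smallest: 60, 53, 47, 29 bp.

60, 53, 47, 29 bp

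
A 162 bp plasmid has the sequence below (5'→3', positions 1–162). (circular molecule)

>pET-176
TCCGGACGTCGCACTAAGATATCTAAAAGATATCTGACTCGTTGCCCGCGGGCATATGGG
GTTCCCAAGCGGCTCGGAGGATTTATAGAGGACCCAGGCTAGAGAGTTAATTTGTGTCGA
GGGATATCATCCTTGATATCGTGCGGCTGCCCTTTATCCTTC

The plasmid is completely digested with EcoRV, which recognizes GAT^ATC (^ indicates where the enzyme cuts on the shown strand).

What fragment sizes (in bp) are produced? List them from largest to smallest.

EcoRV sites (GATATC) start at positions 18, 29, 123, 135.
EcoRV cuts after base 3 of each site, so after positions 20, 31, 125, 137.
Circular molecule, 4 cuts → 4 fragments:
  21–31 → 11 bp
  32–125 → 94 bp
  126–137 → 12 bp
  138–162 then 1–20 → 25 + 20 = 45 bp
Sorted largest to smallest: 94, 45, 12, 11 bp.

94, 45, 12, 11 bp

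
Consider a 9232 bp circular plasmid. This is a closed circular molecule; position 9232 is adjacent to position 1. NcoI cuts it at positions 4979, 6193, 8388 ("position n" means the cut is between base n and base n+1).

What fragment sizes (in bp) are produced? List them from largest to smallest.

Circular molecule, 3 cuts → 3 fragments:
  6193 − 4979 = 1214 bp
  8388 − 6193 = 2195 bp
  wrap: 9232 − 8388 + 4979 = 5823 bp
Sorted largest to smallest: 5823, 2195, 1214 bp.

5823, 2195, 1214 bp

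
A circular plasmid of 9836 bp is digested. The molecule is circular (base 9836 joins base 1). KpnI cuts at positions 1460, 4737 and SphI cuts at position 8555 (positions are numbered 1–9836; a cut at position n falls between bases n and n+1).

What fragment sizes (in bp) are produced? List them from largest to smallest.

3818, 3277, 2741 bp

Combined cut positions (sorted): 1460, 4737, 8555.
Circular molecule, 3 cuts → 3 fragments:
  4737 − 1460 = 3277 bp
  8555 − 4737 = 3818 bp
  wrap: 9836 − 8555 + 1460 = 2741 bp
Sorted largest to smallest: 3818, 3277, 2741 bp.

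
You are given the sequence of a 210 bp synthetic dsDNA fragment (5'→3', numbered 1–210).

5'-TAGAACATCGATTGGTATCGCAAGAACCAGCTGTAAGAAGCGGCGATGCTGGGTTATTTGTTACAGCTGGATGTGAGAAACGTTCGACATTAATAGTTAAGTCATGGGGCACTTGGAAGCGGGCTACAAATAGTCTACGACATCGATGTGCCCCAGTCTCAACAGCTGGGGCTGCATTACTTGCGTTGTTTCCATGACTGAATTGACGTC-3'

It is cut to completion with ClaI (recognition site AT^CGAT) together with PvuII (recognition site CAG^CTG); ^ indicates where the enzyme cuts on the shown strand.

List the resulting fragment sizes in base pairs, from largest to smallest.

ClaI sites (ATCGAT) start at positions 7, 142.
ClaI cuts after base 2 of each site, so after positions 8, 143.
PvuII sites (CAGCTG) start at positions 28, 64, 163.
PvuII cuts after base 3 of each site, so after positions 30, 66, 165.
Combined cut positions: 8, 30, 66, 143, 165.
Linear molecule, 5 cuts → 6 fragments:
  1–8 → 8 bp
  9–30 → 22 bp
  31–66 → 36 bp
  67–143 → 77 bp
  144–165 → 22 bp
  166–210 → 45 bp
Sorted largest to smallest: 77, 45, 36, 22, 22, 8 bp.

77, 45, 36, 22, 22, 8 bp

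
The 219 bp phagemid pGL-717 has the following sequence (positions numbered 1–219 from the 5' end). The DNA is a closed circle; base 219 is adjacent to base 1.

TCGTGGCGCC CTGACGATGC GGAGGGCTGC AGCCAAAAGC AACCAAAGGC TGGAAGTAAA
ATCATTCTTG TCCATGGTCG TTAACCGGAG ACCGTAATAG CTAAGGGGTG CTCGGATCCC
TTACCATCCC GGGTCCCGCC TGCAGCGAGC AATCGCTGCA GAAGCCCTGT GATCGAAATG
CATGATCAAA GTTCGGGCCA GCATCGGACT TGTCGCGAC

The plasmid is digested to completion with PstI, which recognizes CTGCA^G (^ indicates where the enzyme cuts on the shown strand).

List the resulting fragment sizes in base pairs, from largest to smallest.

PstI sites (CTGCAG) start at positions 27, 140, 156.
PstI cuts after base 5 of each site (before the last base), so after positions 31, 144, 160.
Circular molecule, 3 cuts → 3 fragments:
  32–144 → 113 bp
  145–160 → 16 bp
  161–219 then 1–31 → 59 + 31 = 90 bp
Sorted largest to smallest: 113, 90, 16 bp.

113, 90, 16 bp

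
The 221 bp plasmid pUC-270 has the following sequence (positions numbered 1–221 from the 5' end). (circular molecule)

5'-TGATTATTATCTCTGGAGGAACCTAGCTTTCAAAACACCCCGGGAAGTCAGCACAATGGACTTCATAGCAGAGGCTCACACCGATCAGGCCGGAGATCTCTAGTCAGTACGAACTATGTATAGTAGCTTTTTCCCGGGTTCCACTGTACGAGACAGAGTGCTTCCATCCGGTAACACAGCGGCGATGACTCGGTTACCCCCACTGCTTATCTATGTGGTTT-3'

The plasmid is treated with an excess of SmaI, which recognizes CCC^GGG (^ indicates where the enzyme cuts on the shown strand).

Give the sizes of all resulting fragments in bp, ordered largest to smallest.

127, 94 bp

SmaI sites (CCCGGG) start at positions 39, 133.
SmaI cuts after base 3 of each site, so after positions 41, 135.
Circular molecule, 2 cuts → 2 fragments:
  42–135 → 94 bp
  136–221 then 1–41 → 86 + 41 = 127 bp
Sorted largest to smallest: 127, 94 bp.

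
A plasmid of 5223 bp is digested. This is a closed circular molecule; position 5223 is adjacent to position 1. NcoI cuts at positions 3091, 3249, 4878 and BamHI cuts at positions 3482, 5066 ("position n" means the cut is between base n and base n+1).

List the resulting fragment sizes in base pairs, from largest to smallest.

3248, 1396, 233, 188, 158 bp

Combined cut positions (sorted): 3091, 3249, 3482, 4878, 5066.
Circular molecule, 5 cuts → 5 fragments:
  3249 − 3091 = 158 bp
  3482 − 3249 = 233 bp
  4878 − 3482 = 1396 bp
  5066 − 4878 = 188 bp
  wrap: 5223 − 5066 + 3091 = 3248 bp
Sorted largest to smallest: 3248, 1396, 233, 188, 158 bp.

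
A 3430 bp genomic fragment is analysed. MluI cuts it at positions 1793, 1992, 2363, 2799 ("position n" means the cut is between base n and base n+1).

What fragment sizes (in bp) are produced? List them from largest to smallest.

1793, 631, 436, 371, 199 bp

Linear molecule, 4 cuts → 5 fragments:
  1793 − 0 = 1793 bp
  1992 − 1793 = 199 bp
  2363 − 1992 = 371 bp
  2799 − 2363 = 436 bp
  3430 − 2799 = 631 bp
Sorted largest to smallest: 1793, 631, 436, 371, 199 bp.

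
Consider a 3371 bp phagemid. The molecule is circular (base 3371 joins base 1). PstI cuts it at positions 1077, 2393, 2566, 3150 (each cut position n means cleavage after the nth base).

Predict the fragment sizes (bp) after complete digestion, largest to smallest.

Circular molecule, 4 cuts → 4 fragments:
  2393 − 1077 = 1316 bp
  2566 − 2393 = 173 bp
  3150 − 2566 = 584 bp
  wrap: 3371 − 3150 + 1077 = 1298 bp
Sorted largest to smallest: 1316, 1298, 584, 173 bp.

1316, 1298, 584, 173 bp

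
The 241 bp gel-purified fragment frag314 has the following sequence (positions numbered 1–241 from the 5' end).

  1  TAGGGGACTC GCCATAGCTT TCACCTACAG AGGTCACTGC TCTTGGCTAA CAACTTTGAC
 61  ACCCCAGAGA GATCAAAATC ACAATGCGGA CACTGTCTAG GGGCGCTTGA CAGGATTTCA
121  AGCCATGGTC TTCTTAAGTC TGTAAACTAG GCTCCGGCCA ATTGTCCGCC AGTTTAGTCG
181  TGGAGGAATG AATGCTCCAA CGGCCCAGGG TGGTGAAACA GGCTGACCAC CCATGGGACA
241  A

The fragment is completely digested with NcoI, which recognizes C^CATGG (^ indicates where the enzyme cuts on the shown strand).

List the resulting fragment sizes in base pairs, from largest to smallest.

NcoI sites (CCATGG) start at positions 123, 231.
NcoI cuts after the first base of each site, so after positions 123, 231.
Linear molecule, 2 cuts → 3 fragments:
  1–123 → 123 bp
  124–231 → 108 bp
  232–241 → 10 bp
Sorted largest to smallest: 123, 108, 10 bp.

123, 108, 10 bp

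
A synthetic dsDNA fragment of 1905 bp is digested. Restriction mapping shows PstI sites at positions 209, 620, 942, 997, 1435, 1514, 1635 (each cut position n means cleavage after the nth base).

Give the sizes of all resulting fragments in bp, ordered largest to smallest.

Linear molecule, 7 cuts → 8 fragments:
  209 − 0 = 209 bp
  620 − 209 = 411 bp
  942 − 620 = 322 bp
  997 − 942 = 55 bp
  1435 − 997 = 438 bp
  1514 − 1435 = 79 bp
  1635 − 1514 = 121 bp
  1905 − 1635 = 270 bp
Sorted largest to smallest: 438, 411, 322, 270, 209, 121, 79, 55 bp.

438, 411, 322, 270, 209, 121, 79, 55 bp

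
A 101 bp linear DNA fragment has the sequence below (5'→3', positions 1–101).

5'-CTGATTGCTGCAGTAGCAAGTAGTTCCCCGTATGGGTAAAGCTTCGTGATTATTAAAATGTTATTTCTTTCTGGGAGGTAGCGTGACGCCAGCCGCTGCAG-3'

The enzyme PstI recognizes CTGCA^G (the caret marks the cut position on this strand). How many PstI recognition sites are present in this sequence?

CTGCAG occurs starting at positions 8, 96.
PstI cuts at 2 sites.

2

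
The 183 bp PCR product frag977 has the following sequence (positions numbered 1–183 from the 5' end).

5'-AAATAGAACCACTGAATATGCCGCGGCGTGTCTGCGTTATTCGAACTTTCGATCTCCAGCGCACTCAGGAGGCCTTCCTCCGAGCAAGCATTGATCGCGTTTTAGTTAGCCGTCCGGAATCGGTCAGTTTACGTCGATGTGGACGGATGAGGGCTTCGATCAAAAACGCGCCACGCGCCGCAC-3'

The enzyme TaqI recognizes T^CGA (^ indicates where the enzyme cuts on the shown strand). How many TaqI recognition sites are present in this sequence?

TCGA occurs starting at positions 41, 49, 134, 156.
TaqI cuts at 4 sites.

4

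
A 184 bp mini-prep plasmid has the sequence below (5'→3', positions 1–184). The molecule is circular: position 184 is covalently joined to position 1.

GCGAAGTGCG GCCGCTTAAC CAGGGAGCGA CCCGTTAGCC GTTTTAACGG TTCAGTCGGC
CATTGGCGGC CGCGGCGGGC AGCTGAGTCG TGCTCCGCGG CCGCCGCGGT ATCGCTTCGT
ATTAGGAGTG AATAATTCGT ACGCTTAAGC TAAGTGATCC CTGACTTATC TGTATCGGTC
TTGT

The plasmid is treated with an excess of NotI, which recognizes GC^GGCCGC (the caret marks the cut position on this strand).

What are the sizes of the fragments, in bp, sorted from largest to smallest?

NotI sites (GCGGCCGC) start at positions 8, 66, 97.
NotI cuts after base 2 of each site, so after positions 9, 67, 98.
Circular molecule, 3 cuts → 3 fragments:
  10–67 → 58 bp
  68–98 → 31 bp
  99–184 then 1–9 → 86 + 9 = 95 bp
Sorted largest to smallest: 95, 58, 31 bp.

95, 58, 31 bp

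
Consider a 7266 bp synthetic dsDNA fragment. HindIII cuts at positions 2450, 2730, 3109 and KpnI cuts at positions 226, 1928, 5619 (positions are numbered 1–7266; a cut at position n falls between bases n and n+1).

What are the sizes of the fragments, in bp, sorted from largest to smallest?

2510, 1702, 1647, 522, 379, 280, 226 bp

Combined cut positions (sorted): 226, 1928, 2450, 2730, 3109, 5619.
Linear molecule, 6 cuts → 7 fragments:
  226 − 0 = 226 bp
  1928 − 226 = 1702 bp
  2450 − 1928 = 522 bp
  2730 − 2450 = 280 bp
  3109 − 2730 = 379 bp
  5619 − 3109 = 2510 bp
  7266 − 5619 = 1647 bp
Sorted largest to smallest: 2510, 1702, 1647, 522, 379, 280, 226 bp.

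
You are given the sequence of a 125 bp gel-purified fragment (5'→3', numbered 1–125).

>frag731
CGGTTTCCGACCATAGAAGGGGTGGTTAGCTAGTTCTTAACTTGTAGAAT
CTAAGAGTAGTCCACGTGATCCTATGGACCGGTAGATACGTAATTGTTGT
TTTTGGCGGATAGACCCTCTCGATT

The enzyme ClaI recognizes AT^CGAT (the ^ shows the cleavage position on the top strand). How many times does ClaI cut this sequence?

No occurrence of ATCGAT is present in the sequence.
ClaI does not cut: 0 sites.

0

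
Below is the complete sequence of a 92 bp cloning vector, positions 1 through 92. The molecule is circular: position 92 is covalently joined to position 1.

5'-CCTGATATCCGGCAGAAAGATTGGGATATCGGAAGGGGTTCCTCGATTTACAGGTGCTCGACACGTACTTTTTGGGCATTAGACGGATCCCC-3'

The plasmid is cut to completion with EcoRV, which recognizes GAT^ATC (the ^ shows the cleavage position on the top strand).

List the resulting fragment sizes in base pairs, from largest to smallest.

EcoRV sites (GATATC) start at positions 4, 25.
EcoRV cuts after base 3 of each site, so after positions 6, 27.
Circular molecule, 2 cuts → 2 fragments:
  7–27 → 21 bp
  28–92 then 1–6 → 65 + 6 = 71 bp
Sorted largest to smallest: 71, 21 bp.

71, 21 bp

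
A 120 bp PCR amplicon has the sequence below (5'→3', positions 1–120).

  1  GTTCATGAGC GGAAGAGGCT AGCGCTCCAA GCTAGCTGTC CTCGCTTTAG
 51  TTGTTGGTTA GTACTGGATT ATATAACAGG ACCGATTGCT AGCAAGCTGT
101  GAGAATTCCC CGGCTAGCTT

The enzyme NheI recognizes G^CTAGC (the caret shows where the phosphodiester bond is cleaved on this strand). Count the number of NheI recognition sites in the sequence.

4

GCTAGC occurs starting at positions 18, 31, 88, 113.
NheI cuts at 4 sites.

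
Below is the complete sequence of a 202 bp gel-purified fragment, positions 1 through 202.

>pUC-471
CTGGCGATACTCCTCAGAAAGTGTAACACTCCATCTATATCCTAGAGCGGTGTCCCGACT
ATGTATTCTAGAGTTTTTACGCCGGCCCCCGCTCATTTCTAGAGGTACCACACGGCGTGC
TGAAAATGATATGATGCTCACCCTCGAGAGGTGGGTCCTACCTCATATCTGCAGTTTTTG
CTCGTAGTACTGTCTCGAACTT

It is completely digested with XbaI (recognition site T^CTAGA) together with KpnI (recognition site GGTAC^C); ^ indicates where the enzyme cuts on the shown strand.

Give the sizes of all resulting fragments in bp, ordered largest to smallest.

94, 67, 31, 10 bp

XbaI sites (TCTAGA) start at positions 67, 98.
XbaI cuts after the first base of each site, so after positions 67, 98.
The KpnI site (GGTACC) starts at position 104.
KpnI cuts after base 5 of each site (before the last base), so after position 108.
Combined cut positions: 67, 98, 108.
Linear molecule, 3 cuts → 4 fragments:
  1–67 → 67 bp
  68–98 → 31 bp
  99–108 → 10 bp
  109–202 → 94 bp
Sorted largest to smallest: 94, 67, 31, 10 bp.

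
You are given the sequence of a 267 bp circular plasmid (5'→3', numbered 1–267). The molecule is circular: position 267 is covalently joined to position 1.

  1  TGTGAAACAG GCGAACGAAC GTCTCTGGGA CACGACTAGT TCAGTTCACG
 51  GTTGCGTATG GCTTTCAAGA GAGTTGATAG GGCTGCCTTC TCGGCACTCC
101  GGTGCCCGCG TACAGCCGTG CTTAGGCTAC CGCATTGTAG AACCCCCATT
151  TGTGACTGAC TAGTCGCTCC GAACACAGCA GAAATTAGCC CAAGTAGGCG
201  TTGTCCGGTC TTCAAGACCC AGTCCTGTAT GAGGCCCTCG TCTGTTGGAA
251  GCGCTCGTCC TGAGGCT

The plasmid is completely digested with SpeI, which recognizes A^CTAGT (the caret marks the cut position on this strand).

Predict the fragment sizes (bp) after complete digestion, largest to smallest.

143, 124 bp

SpeI sites (ACTAGT) start at positions 35, 159.
SpeI cuts after the first base of each site, so after positions 35, 159.
Circular molecule, 2 cuts → 2 fragments:
  36–159 → 124 bp
  160–267 then 1–35 → 108 + 35 = 143 bp
Sorted largest to smallest: 143, 124 bp.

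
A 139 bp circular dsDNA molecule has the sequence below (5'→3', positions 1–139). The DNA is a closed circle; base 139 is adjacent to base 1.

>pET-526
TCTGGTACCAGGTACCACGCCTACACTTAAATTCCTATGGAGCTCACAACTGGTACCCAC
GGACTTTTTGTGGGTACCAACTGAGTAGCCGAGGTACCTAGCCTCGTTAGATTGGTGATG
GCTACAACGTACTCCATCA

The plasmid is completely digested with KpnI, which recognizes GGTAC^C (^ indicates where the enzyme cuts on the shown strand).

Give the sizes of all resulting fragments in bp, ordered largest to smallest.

KpnI sites (GGTACC) start at positions 4, 11, 52, 73, 93.
KpnI cuts after base 5 of each site (before the last base), so after positions 8, 15, 56, 77, 97.
Circular molecule, 5 cuts → 5 fragments:
  9–15 → 7 bp
  16–56 → 41 bp
  57–77 → 21 bp
  78–97 → 20 bp
  98–139 then 1–8 → 42 + 8 = 50 bp
Sorted largest to smallest: 50, 41, 21, 20, 7 bp.

50, 41, 21, 20, 7 bp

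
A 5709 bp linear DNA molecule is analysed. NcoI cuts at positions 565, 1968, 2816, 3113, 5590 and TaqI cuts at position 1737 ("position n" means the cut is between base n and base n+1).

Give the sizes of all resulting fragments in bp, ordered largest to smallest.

2477, 1172, 848, 565, 297, 231, 119 bp

Combined cut positions (sorted): 565, 1737, 1968, 2816, 3113, 5590.
Linear molecule, 6 cuts → 7 fragments:
  565 − 0 = 565 bp
  1737 − 565 = 1172 bp
  1968 − 1737 = 231 bp
  2816 − 1968 = 848 bp
  3113 − 2816 = 297 bp
  5590 − 3113 = 2477 bp
  5709 − 5590 = 119 bp
Sorted largest to smallest: 2477, 1172, 848, 565, 297, 231, 119 bp.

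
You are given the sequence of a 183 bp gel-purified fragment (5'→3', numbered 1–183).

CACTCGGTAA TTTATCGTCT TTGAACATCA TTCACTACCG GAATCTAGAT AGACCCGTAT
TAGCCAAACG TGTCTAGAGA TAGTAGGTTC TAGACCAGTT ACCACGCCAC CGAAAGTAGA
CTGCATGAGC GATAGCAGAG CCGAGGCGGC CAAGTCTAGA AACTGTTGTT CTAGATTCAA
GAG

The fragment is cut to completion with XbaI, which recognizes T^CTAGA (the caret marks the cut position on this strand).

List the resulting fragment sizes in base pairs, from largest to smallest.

66, 44, 29, 16, 15, 13 bp

XbaI sites (TCTAGA) start at positions 44, 73, 89, 155, 170.
XbaI cuts after the first base of each site, so after positions 44, 73, 89, 155, 170.
Linear molecule, 5 cuts → 6 fragments:
  1–44 → 44 bp
  45–73 → 29 bp
  74–89 → 16 bp
  90–155 → 66 bp
  156–170 → 15 bp
  171–183 → 13 bp
Sorted largest to smallest: 66, 44, 29, 16, 15, 13 bp.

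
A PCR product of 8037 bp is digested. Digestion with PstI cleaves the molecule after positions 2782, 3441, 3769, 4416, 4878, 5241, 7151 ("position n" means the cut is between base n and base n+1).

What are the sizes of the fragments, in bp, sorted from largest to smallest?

Linear molecule, 7 cuts → 8 fragments:
  2782 − 0 = 2782 bp
  3441 − 2782 = 659 bp
  3769 − 3441 = 328 bp
  4416 − 3769 = 647 bp
  4878 − 4416 = 462 bp
  5241 − 4878 = 363 bp
  7151 − 5241 = 1910 bp
  8037 − 7151 = 886 bp
Sorted largest to smallest: 2782, 1910, 886, 659, 647, 462, 363, 328 bp.

2782, 1910, 886, 659, 647, 462, 363, 328 bp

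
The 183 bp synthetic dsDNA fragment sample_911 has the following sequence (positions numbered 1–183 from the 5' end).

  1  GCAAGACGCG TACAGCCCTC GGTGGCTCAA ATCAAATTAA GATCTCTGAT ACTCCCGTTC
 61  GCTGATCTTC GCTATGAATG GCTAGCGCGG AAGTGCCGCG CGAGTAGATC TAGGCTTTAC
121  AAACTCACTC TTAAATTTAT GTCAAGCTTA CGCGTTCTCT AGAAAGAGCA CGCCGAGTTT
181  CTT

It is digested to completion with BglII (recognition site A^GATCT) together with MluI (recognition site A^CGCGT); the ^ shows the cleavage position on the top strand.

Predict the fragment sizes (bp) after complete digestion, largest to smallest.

66, 44, 34, 33, 6 bp

BglII sites (AGATCT) start at positions 40, 106.
BglII cuts after the first base of each site, so after positions 40, 106.
MluI sites (ACGCGT) start at positions 6, 150.
MluI cuts after the first base of each site, so after positions 6, 150.
Combined cut positions: 6, 40, 106, 150.
Linear molecule, 4 cuts → 5 fragments:
  1–6 → 6 bp
  7–40 → 34 bp
  41–106 → 66 bp
  107–150 → 44 bp
  151–183 → 33 bp
Sorted largest to smallest: 66, 44, 34, 33, 6 bp.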